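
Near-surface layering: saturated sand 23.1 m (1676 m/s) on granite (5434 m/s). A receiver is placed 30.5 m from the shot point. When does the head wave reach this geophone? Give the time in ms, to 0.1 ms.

θ_c = arcsin(V₁/V₂) = arcsin(1676/5434) = 17.96°, cos θ_c = 0.9512.
Intercept time tᵢ = 2h cos θ_c / V₁ = 2·23.1·0.9512/1676 = 0.02622 s.
t = x/V₂ + tᵢ = 30.5/5434 + 0.02622 = 0.03183 s.

31.8 ms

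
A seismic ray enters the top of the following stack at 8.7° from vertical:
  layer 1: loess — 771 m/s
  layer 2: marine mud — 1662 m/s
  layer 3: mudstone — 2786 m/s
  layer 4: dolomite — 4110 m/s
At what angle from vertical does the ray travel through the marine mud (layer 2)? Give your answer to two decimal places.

Snell's law across each interface conserves sin θ / V, so sin θ_2 = V_2·sin θ₁/V₁.
sin θ_2 = 1662 × sin 8.7° / 771 = 0.3261.
θ_2 = arcsin 0.3261 = 19.03°.

19.03°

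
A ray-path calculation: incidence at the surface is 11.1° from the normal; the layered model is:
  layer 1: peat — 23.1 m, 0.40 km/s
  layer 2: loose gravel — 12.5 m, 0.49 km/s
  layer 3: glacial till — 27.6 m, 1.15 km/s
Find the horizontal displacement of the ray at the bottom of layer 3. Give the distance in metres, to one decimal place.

25.9 m

Ray parameter p = sin 11.1° / 0.40 km/s = 4.8130e-01 s/km.
Layer 1: θ = 11.10°; offset = 23.1·tan 11.10° = 4.532 m.
Layer 2: sin θ = p·0.49 = 0.2358 → θ = 13.64°; offset = 12.5·tan 13.64° = 3.034 m.
Layer 3: sin θ = p·1.15 = 0.5535 → θ = 33.61°; offset = 27.6·tan 33.61° = 18.343 m.
Total horizontal offset = 25.908 m.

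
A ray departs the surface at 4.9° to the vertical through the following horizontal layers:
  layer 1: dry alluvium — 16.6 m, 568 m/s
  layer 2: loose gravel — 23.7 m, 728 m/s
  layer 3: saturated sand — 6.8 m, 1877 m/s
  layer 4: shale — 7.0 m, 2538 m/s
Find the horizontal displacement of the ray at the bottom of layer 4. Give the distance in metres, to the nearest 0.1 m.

Apply Snell's law at each interface; in layer i the horizontal offset is hᵢ·tan θᵢ.
Layer 1: θ = 4.90°; offset = 16.6·tan 4.90° = 1.423 m.
Layer 2: sin θ = 728·sin 4.9°/568 = 0.1095, θ = 6.29°; offset = 23.7·tan 6.29° = 2.610 m.
Layer 3: sin θ = 1877·sin 4.9°/568 = 0.2823, θ = 16.40°; offset = 6.8·tan 16.40° = 2.001 m.
Layer 4: sin θ = 2538·sin 4.9°/568 = 0.3817, θ = 22.44°; offset = 7.0·tan 22.44° = 2.890 m.
Σ offsets = 8.925 m.

8.9 m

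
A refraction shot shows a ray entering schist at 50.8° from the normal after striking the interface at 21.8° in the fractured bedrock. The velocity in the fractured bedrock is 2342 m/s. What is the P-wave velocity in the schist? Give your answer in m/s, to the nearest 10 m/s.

4890 m/s

sin 21.8° = 0.3714; sin 50.8° = 0.7749.
V₂ = V₁·(sin θ₂/sin θ₁) = 2342·(0.7749/0.3714) = 4887.12 m/s.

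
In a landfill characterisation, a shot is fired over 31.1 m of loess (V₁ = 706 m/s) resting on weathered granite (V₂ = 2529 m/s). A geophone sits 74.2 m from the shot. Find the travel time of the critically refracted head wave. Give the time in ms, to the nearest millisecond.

114 ms

θ_c = arcsin(V₁/V₂) = arcsin(706/2529) = 16.21°, cos θ_c = 0.9602.
Intercept time tᵢ = 2h cos θ_c / V₁ = 2·31.1·0.9602/706 = 0.08460 s.
t = x/V₂ + tᵢ = 74.2/2529 + 0.08460 = 0.11394 s.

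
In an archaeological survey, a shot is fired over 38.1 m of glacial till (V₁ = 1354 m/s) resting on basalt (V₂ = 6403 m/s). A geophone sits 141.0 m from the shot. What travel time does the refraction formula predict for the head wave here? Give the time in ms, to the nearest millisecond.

θ_c = arcsin(V₁/V₂) = arcsin(1354/6403) = 12.21°, cos θ_c = 0.9774.
Intercept time tᵢ = 2h cos θ_c / V₁ = 2·38.1·0.9774/1354 = 0.05501 s.
t = x/V₂ + tᵢ = 141.0/6403 + 0.05501 = 0.07703 s.

77 ms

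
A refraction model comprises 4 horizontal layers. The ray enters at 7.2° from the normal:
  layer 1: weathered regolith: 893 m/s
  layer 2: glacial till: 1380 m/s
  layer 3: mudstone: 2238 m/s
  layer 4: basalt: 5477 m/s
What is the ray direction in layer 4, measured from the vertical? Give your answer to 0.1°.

Snell's law across each interface conserves sin θ / V, so sin θ_4 = V_4·sin θ₁/V₁.
sin θ_4 = 5477 × sin 7.2° / 893 = 0.7687.
θ_4 = arcsin 0.7687 = 50.24°.

50.2°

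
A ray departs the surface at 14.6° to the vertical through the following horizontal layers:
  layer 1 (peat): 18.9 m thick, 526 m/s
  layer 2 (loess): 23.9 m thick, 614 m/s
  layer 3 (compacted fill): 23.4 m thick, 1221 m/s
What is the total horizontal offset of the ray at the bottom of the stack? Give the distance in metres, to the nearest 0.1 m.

p = sin θ₁/V₁ = sin 14.6°/526 = 4.7922e-04 s/m is conserved through the stack.
Layer 1: θ = 14.60°; offset = 18.9·tan 14.60° = 4.923 m.
Layer 2: sin θ = p·614 = 0.2942 → θ = 17.11°; offset = 23.9·tan 17.11° = 7.358 m.
Layer 3: sin θ = p·1221 = 0.5851 → θ = 35.81°; offset = 23.4·tan 35.81° = 16.884 m.
Total horizontal offset = 29.165 m.

29.2 m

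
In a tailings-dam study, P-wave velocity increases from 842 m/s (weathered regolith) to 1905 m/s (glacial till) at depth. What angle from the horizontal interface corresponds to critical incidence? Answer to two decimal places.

63.77°

At critical incidence the refracted ray runs along the interface (θ₂ = 90°), so sin θ_c = V₁/V₂.
θ_c = arcsin(842/1905) = arcsin 0.4420 = 26.23°.
Measured from the interface: 90° − 26.23° = 63.77°.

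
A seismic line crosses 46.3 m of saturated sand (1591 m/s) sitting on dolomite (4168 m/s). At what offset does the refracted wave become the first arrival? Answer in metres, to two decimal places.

138.43 m

x_cross = 2h·√((V₂+V₁)/(V₂−V₁)).
(V₂+V₁)/(V₂−V₁) = (4168+1591)/(4168−1591) = 2.2348; √ = 1.4949.
x_cross = 2·46.3·1.4949 = 138.43 m.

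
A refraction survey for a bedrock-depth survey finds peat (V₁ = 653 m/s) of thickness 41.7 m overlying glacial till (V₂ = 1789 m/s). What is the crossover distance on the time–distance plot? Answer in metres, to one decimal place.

θ_c = arcsin(653/1789) = 21.41°, so cos θ_c = 0.9310 and tᵢ = 2h cos θ_c/V₁ = 0.1189 s.
At crossover x/V₁ = x/V₂ + tᵢ ⇒ x = tᵢ/(1/V₁ − 1/V₂) = 0.11891/(1.5314e-03 − 5.5897e-04) = 122.28 m.

122.3 m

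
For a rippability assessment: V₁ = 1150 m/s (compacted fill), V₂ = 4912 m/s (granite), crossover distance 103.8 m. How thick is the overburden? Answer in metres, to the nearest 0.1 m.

x_cross = 2h·√((V₂+V₁)/(V₂−V₁)) → h = x_cross / (2·√((V₂+V₁)/(V₂−V₁))).
√((V₂+V₁)/(V₂−V₁)) = √((4912+1150)/(4912−1150)) = 1.2694.
h = 103.8 / (2·1.2694) = 40.89 m.

40.9 m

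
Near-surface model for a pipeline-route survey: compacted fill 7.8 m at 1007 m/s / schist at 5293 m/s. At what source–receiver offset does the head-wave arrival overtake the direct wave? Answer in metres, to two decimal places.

18.91 m

θ_c = arcsin(1007/5293) = 10.97°, so cos θ_c = 0.9817 and tᵢ = 2h cos θ_c/V₁ = 0.0152 s.
At crossover x/V₁ = x/V₂ + tᵢ ⇒ x = tᵢ/(1/V₁ − 1/V₂) = 0.01521/(9.9305e-04 − 1.8893e-04) = 18.91 m.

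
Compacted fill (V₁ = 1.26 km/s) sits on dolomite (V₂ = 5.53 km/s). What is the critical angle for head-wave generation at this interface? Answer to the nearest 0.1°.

Critical incidence: sin θ_c = V₁/V₂ = 1.26/5.53 = 0.2278.
θ_c = arcsin 0.2278 = 13.17°.

13.2°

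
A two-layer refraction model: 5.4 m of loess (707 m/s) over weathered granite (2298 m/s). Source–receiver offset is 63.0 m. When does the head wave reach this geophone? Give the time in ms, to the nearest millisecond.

θ_c = arcsin(V₁/V₂) = arcsin(707/2298) = 17.92°, cos θ_c = 0.9515.
Intercept time tᵢ = 2h cos θ_c / V₁ = 2·5.4·0.9515/707 = 0.01453 s.
t = x/V₂ + tᵢ = 63.0/2298 + 0.01453 = 0.04195 s.

42 ms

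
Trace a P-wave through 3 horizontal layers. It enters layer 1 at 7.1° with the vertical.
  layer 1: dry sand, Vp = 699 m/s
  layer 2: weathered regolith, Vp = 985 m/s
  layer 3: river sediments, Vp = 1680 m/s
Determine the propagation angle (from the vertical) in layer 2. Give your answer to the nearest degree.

10°

Ray parameter p = sin 7.1° / 699 = 1.7683e-04 s/m.
sin θ_2 = p·V_2 = 1.7683e-04 × 985 = 0.1742.
θ_2 = 10.03° from the vertical.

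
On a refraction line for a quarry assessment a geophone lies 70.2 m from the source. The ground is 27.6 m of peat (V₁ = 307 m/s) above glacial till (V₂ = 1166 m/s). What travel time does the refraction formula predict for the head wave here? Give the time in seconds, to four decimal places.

0.2337 s

θ_c = arcsin(V₁/V₂) = arcsin(307/1166) = 15.27°, cos θ_c = 0.9647.
Intercept time tᵢ = 2h cos θ_c / V₁ = 2·27.6·0.9647/307 = 0.17346 s.
t = x/V₂ + tᵢ = 70.2/1166 + 0.17346 = 0.23367 s.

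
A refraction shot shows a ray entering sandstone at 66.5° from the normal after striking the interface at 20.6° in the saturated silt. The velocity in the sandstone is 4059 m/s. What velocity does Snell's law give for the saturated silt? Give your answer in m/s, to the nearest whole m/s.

sin 20.6° = 0.3518; sin 66.5° = 0.9171.
V₁ = V₂·(sin θ₁/sin θ₂) = 4059·(0.3518/0.9171) = 1557.29 m/s.

1557 m/s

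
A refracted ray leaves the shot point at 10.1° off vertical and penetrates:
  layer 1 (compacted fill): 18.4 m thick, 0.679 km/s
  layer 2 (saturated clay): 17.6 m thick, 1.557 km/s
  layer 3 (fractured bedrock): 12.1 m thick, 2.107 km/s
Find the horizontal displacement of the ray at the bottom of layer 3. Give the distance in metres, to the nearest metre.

19 m

p = sin θ₁/V₁ = sin 10.1°/0.679 = 2.5827e-01 s/km is conserved through the stack.
Layer 1: θ = 10.10°; offset = 18.4·tan 10.10° = 3.278 m.
Layer 2: sin θ = p·1.557 = 0.4021 → θ = 23.71°; offset = 17.6·tan 23.71° = 7.730 m.
Layer 3: sin θ = p·2.107 = 0.5442 → θ = 32.97°; offset = 12.1·tan 32.97° = 7.848 m.
Σ offsets = 18.856 m.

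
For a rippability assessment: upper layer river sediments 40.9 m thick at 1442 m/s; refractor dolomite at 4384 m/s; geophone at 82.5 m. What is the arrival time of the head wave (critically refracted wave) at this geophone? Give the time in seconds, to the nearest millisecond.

0.072 s

θ_c = arcsin(V₁/V₂) = arcsin(1442/4384) = 19.20°, cos θ_c = 0.9444.
Intercept time tᵢ = 2h cos θ_c / V₁ = 2·40.9·0.9444/1442 = 0.05357 s.
t = x/V₂ + tᵢ = 82.5/4384 + 0.05357 = 0.07239 s.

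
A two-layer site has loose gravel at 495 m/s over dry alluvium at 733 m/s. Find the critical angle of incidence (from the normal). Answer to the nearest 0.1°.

Critical incidence: sin θ_c = V₁/V₂ = 495/733 = 0.6753.
θ_c = arcsin 0.6753 = 42.48°.

42.5°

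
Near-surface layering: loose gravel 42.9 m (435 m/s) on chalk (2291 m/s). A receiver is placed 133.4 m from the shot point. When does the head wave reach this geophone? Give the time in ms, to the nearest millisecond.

252 ms

t = x/V₂ + 2h·√(V₂²−V₁²)/(V₁V₂).
√(V₂²−V₁²) = √(2291²−435²) = 2249.3 m/s; delay term = 2·42.9·2249.3/(435·2291) = 0.19365 s.
t = 133.4/2291 + 0.19365 = 0.25188 s.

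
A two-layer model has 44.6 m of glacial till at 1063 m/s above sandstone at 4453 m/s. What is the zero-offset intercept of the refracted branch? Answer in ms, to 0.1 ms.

θ_c = arcsin(V₁/V₂) = arcsin(1063/4453) = 13.81°; cos θ_c = 0.9711.
tᵢ = 2h·cos θ_c / V₁ = 2·44.6·0.9711 / 1063 = 0.08149 s.

81.5 ms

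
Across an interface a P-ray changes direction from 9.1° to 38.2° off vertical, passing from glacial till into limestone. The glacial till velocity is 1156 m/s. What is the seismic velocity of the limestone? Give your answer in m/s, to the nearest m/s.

4520 m/s

Snell's law: sin 9.1°/V₁ = sin 38.2°/V₂.
V₂ = V₁·sin 38.2°/sin 9.1° = 1156 × 3.9101 = 4520.04 m/s.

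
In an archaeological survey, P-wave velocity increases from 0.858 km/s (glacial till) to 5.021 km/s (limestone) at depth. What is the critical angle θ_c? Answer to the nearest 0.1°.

At critical incidence the refracted ray runs along the interface (θ₂ = 90°), so sin θ_c = V₁/V₂.
θ_c = arcsin(0.858/5.021) = arcsin 0.1709 = 9.84°.

9.8°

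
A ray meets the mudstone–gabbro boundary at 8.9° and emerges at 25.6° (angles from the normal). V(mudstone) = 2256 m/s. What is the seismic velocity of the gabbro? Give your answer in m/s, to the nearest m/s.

6301 m/s

Snell's law: sin 8.9°/V₁ = sin 25.6°/V₂.
V₂ = V₁·sin 25.6°/sin 8.9° = 2256 × 2.7929 = 6300.71 m/s.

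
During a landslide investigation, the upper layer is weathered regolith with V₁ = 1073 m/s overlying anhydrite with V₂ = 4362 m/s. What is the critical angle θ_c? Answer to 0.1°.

14.2°

At critical incidence the refracted ray runs along the interface (θ₂ = 90°), so sin θ_c = V₁/V₂.
θ_c = arcsin(1073/4362) = arcsin 0.2460 = 14.24°.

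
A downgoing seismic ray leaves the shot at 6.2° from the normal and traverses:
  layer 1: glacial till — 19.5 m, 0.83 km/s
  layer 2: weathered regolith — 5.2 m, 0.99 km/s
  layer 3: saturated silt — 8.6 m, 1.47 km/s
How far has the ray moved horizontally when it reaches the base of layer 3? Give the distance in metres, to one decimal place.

p = sin θ₁/V₁ = sin 6.2°/0.83 = 1.3012e-01 s/km is conserved through the stack.
Layer 1: θ = 6.20°; offset = 19.5·tan 6.20° = 2.118 m.
Layer 2: sin θ = p·0.99 = 0.1288 → θ = 7.40°; offset = 5.2·tan 7.40° = 0.675 m.
Layer 3: sin θ = p·1.47 = 0.1913 → θ = 11.03°; offset = 8.6·tan 11.03° = 1.676 m.
Σ offsets = 4.470 m.

4.5 m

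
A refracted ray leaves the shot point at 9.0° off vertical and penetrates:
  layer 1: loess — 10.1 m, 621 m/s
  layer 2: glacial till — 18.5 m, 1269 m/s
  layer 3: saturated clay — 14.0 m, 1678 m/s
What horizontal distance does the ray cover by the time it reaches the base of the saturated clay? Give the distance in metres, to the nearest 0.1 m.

14.4 m

p = sin θ₁/V₁ = sin 9.0°/621 = 2.5191e-04 s/m is conserved through the stack.
Layer 1: θ = 9.00°; offset = 10.1·tan 9.00° = 1.600 m.
Layer 2: sin θ = p·1269 = 0.3197 → θ = 18.64°; offset = 18.5·tan 18.64° = 6.241 m.
Layer 3: sin θ = p·1678 = 0.4227 → θ = 25.01°; offset = 14.0·tan 25.01° = 6.530 m.
Summing the layer offsets gives 14.371 m.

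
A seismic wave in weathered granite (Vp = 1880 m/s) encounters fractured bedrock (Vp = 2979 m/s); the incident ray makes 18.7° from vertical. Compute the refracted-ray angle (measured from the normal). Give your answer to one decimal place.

30.5°

Snell's law: sin θ₂ = (V₂/V₁)·sin θ₁ = (2979/1880)·sin 18.7° = 0.5080.
θ₂ = sin⁻¹(0.5080) = 30.53° (from vertical).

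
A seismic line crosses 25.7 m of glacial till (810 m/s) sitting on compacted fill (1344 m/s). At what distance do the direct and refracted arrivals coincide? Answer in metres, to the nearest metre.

103 m

θ_c = arcsin(810/1344) = 37.06°, so cos θ_c = 0.7980 and tᵢ = 2h cos θ_c/V₁ = 0.0506 s.
At crossover x/V₁ = x/V₂ + tᵢ ⇒ x = tᵢ/(1/V₁ − 1/V₂) = 0.05064/(1.2346e-03 − 7.4405e-04) = 103.23 m.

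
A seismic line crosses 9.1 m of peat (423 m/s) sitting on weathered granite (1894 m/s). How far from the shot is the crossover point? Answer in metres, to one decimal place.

22.8 m

x_cross = 2h·√((V₂+V₁)/(V₂−V₁)).
(V₂+V₁)/(V₂−V₁) = (1894+423)/(1894−423) = 1.5751; √ = 1.2550.
x_cross = 2·9.1·1.2550 = 22.84 m.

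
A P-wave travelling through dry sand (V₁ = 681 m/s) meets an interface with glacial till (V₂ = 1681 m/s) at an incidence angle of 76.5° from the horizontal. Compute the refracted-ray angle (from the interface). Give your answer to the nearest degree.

55°

Angle from the normal: 90° − 76.5° = 13.5°.
Snell's law: sin θ₂ = (V₂/V₁)·sin θ₁ = (1681/681)·sin 13.5° = 0.5762.
θ₂ = sin⁻¹(0.5762) = 35.19° (from vertical).
From the interface: 90° − 35.19° = 54.81°.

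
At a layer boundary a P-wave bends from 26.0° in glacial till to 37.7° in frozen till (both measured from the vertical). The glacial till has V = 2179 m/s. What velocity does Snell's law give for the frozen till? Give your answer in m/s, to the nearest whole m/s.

3040 m/s

Snell's law: sin 26.0°/V₁ = sin 37.7°/V₂.
V₂ = V₁·sin 37.7°/sin 26.0° = 2179 × 1.3950 = 3039.70 m/s.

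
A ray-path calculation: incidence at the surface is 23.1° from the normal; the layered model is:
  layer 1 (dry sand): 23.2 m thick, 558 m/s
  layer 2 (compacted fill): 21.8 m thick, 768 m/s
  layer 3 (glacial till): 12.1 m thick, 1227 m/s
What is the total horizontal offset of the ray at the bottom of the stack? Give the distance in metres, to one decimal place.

44.5 m

Apply Snell's law at each interface; in layer i the horizontal offset is hᵢ·tan θᵢ.
Layer 1: θ = 23.10°; offset = 23.2·tan 23.10° = 9.896 m.
Layer 2: sin θ = 768·sin 23.1°/558 = 0.5400, θ = 32.68°; offset = 21.8·tan 32.68° = 13.986 m.
Layer 3: sin θ = 1227·sin 23.1°/558 = 0.8627, θ = 59.62°; offset = 12.1·tan 59.62° = 20.643 m.
Summing the layer offsets gives 44.525 m.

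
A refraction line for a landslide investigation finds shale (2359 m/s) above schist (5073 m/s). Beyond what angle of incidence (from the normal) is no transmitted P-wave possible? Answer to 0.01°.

27.71°

At critical incidence the refracted ray runs along the interface (θ₂ = 90°), so sin θ_c = V₁/V₂.
θ_c = arcsin(2359/5073) = arcsin 0.4650 = 27.71°.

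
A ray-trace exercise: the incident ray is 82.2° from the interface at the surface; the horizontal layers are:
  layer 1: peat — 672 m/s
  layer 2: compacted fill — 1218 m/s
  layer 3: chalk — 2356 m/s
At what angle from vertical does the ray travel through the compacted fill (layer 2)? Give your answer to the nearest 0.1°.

14.2°

From the normal: θ₁ = 90° − 82.2° = 7.8°.
Snell's law across each interface conserves sin θ / V, so sin θ_2 = V_2·sin θ₁/V₁.
sin θ_2 = 1218 × sin 7.8° / 672 = 0.2460.
θ_2 = arcsin 0.2460 = 14.24°.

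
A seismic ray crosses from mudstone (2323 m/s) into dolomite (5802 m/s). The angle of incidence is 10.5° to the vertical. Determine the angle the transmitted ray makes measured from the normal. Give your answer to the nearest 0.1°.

27.1°

sin θ₁/V₁ = sin θ₂/V₂ ⇒ sin θ₂ = 5802·sin 10.5°/2323 = 5802·0.1822/2323 = 0.4552.
θ₂ = arcsin 0.4552 = 27.08° from the normal.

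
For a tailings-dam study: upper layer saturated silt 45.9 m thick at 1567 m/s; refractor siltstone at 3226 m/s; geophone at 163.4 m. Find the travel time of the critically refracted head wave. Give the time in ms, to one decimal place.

θ_c = arcsin(V₁/V₂) = arcsin(1567/3226) = 29.06°, cos θ_c = 0.8741.
Intercept time tᵢ = 2h cos θ_c / V₁ = 2·45.9·0.8741/1567 = 0.05121 s.
t = x/V₂ + tᵢ = 163.4/3226 + 0.05121 = 0.10186 s.

101.9 ms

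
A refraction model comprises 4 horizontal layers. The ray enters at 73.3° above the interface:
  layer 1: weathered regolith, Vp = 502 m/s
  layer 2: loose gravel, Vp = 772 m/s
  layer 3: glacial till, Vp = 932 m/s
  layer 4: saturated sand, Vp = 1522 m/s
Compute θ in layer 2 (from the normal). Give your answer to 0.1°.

26.2°

From the normal: θ₁ = 90° − 73.3° = 16.7°.
Ray parameter p = sin 16.7° / 502 = 5.7243e-04 s/m.
sin θ_2 = p·V_2 = 5.7243e-04 × 772 = 0.4419.
θ_2 = 26.23° from the vertical.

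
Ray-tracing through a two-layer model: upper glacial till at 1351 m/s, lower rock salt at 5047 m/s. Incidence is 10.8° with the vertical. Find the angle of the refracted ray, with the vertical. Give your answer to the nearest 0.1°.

sin θ₁/V₁ = sin θ₂/V₂ ⇒ sin θ₂ = 5047·sin 10.8°/1351 = 5047·0.1874/1351 = 0.7000.
θ₂ = sin⁻¹(0.7000) = 44.43° (from vertical).

44.4°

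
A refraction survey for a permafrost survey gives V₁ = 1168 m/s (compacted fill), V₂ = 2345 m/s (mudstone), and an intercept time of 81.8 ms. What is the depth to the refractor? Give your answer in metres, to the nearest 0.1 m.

h = tᵢ·V₁·V₂ / (2·√(V₂²−V₁²)).
√(V₂²−V₁²) = √(2345² − 1168²) = 2033.4 m/s.
h = 0.0818 s × 1168 × 2345 / (2 × 2033.4) = 55.09 m.

55.1 m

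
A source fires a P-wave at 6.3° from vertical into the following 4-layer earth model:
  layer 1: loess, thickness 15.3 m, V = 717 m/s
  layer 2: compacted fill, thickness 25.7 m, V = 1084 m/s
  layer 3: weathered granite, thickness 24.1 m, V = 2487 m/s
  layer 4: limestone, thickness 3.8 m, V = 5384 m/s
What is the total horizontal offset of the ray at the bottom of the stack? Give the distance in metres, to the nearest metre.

p = sin θ₁/V₁ = sin 6.3°/717 = 1.5305e-04 s/m is conserved through the stack.
Layer 1: θ = 6.30°; offset = 15.3·tan 6.30° = 1.689 m.
Layer 2: sin θ = p·1084 = 0.1659 → θ = 9.55°; offset = 25.7·tan 9.55° = 4.324 m.
Layer 3: sin θ = p·2487 = 0.3806 → θ = 22.37°; offset = 24.1·tan 22.37° = 9.920 m.
Layer 4: sin θ = p·5384 = 0.8240 → θ = 55.49°; offset = 3.8·tan 55.49° = 5.526 m.
Summing the layer offsets gives 21.459 m.

21 m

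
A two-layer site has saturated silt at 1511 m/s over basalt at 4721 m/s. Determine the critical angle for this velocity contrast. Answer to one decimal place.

Critical incidence: sin θ_c = V₁/V₂ = 1511/4721 = 0.3201.
θ_c = arcsin 0.3201 = 18.67°.

18.7°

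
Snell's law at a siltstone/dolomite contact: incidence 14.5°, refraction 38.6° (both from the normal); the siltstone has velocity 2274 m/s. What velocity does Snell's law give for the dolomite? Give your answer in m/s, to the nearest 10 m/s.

5670 m/s

sin 14.5° = 0.2504; sin 38.6° = 0.6239.
V₂ = V₁·(sin θ₂/sin θ₁) = 2274·(0.6239/0.2504) = 5666.20 m/s.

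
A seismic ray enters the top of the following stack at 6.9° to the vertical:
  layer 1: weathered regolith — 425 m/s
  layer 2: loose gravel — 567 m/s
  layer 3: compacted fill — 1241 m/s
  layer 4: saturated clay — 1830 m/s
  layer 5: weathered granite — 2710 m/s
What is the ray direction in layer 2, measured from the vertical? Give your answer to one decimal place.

Ray parameter p = sin 6.9° / 425 = 2.8267e-04 s/m.
sin θ_2 = p·V_2 = 2.8267e-04 × 567 = 0.1603.
θ_2 = arcsin 0.1603 = 9.22°.

9.2°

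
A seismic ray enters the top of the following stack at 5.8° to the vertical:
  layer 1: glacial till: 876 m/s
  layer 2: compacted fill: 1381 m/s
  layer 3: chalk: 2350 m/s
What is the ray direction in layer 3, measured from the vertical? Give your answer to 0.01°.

Snell's law across each interface conserves sin θ / V, so sin θ_3 = V_3·sin θ₁/V₁.
sin θ_3 = 2350 × sin 5.8° / 876 = 0.2711.
θ_3 = arcsin 0.2711 = 15.73°.

15.73°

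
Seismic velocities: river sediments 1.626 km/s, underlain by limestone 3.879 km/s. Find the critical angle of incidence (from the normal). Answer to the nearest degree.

At critical incidence the refracted ray runs along the interface (θ₂ = 90°), so sin θ_c = V₁/V₂.
θ_c = arcsin(1.626/3.879) = arcsin 0.4192 = 24.78°.

25°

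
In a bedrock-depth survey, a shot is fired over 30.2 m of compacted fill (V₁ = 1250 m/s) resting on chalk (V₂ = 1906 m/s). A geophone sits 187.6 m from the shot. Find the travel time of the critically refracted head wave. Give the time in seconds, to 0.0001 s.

0.1349 s

t = x/V₂ + 2h·√(V₂²−V₁²)/(V₁V₂).
√(V₂²−V₁²) = √(1906²−1250²) = 1438.9 m/s; delay term = 2·30.2·1438.9/(1250·1906) = 0.03648 s.
t = 187.6/1906 + 0.03648 = 0.13490 s.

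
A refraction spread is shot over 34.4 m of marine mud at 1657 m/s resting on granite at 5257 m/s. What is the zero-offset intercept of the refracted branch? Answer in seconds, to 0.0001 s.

0.0394 s

θ_c = arcsin(V₁/V₂) = arcsin(1657/5257) = 18.37°; cos θ_c = 0.9490.
tᵢ = 2h·cos θ_c / V₁ = 2·34.4·0.9490 / 1657 = 0.03940 s.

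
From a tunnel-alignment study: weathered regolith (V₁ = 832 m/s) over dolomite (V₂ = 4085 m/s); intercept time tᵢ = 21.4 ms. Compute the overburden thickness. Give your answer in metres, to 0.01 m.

θ_c = arcsin(832/4085) = 11.75°; cos θ_c = 0.9790.
tᵢ = 2h cos θ_c/V₁ ⇒ h = tᵢ·V₁/(2 cos θ_c) = 0.0214·832/(2·0.9790) = 9.09 m.

9.09 m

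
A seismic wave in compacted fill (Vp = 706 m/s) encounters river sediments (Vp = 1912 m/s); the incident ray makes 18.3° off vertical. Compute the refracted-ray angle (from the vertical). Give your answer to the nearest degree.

58°

Snell's law: sin θ₂ = (V₂/V₁)·sin θ₁ = (1912/706)·sin 18.3° = 0.8504.
θ₂ = arcsin 0.8504 = 58.25° from the normal.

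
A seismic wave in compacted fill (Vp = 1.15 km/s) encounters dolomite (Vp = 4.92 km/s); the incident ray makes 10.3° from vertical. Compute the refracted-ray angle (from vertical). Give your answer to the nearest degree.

Snell's law: sin θ₂ = (V₂/V₁)·sin θ₁ = (4.92/1.15)·sin 10.3° = 0.7650.
θ₂ = arcsin 0.7650 = 49.90° from the normal.

50°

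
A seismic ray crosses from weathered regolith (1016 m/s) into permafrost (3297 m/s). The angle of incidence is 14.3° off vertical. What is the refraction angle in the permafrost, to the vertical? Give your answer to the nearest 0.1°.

53.3°

Snell's law: sin θ₂ = (V₂/V₁)·sin θ₁ = (3297/1016)·sin 14.3° = 0.8015.
θ₂ = sin⁻¹(0.8015) = 53.28° (from vertical).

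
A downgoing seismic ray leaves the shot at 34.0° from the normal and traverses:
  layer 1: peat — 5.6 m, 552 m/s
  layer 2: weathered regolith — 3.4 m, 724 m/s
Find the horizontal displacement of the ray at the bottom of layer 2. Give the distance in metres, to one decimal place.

Apply Snell's law at each interface; in layer i the horizontal offset is hᵢ·tan θᵢ.
Layer 1: θ = 34.00°; offset = 5.6·tan 34.00° = 3.777 m.
Layer 2: sin θ = 724·sin 34.0°/552 = 0.7334, θ = 47.18°; offset = 3.4·tan 47.18° = 3.668 m.
Σ offsets = 7.446 m.

7.4 m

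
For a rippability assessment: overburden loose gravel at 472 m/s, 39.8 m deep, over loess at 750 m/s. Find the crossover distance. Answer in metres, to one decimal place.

x_cross = 2h·√((V₂+V₁)/(V₂−V₁)).
(V₂+V₁)/(V₂−V₁) = (750+472)/(750−472) = 4.3957; √ = 2.0966.
x_cross = 2·39.8·2.0966 = 166.89 m.

166.9 m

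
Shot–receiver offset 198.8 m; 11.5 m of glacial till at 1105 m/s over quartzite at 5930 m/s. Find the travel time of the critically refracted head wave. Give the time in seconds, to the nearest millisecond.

θ_c = arcsin(V₁/V₂) = arcsin(1105/5930) = 10.74°, cos θ_c = 0.9825.
Intercept time tᵢ = 2h cos θ_c / V₁ = 2·11.5·0.9825/1105 = 0.02045 s.
t = x/V₂ + tᵢ = 198.8/5930 + 0.02045 = 0.05397 s.

0.054 s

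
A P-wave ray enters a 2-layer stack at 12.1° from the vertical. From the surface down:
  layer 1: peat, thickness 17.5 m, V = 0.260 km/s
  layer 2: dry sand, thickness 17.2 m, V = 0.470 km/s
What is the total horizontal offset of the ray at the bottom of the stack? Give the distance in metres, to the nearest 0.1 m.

Apply Snell's law at each interface; in layer i the horizontal offset is hᵢ·tan θᵢ.
Layer 1: θ = 12.10°; offset = 17.5·tan 12.10° = 3.752 m.
Layer 2: sin θ = 0.470·sin 12.1°/0.260 = 0.3789, θ = 22.27°; offset = 17.2·tan 22.27° = 7.043 m.
Summing the layer offsets gives 10.794 m.

10.8 m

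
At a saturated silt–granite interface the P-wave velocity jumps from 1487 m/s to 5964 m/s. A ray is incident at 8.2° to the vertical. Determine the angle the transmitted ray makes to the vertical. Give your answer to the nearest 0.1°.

sin θ₁/V₁ = sin θ₂/V₂ ⇒ sin θ₂ = 5964·sin 8.2°/1487 = 5964·0.1426/1487 = 0.5721.
θ₂ = sin⁻¹(0.5721) = 34.89° (from vertical).

34.9°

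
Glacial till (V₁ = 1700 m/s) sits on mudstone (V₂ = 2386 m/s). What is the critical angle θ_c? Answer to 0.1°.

At critical incidence the refracted ray runs along the interface (θ₂ = 90°), so sin θ_c = V₁/V₂.
θ_c = arcsin(1700/2386) = arcsin 0.7125 = 45.44°.

45.4°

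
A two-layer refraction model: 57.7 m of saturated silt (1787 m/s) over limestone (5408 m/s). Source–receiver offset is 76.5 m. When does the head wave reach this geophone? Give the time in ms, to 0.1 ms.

t = x/V₂ + 2h·√(V₂²−V₁²)/(V₁V₂).
√(V₂²−V₁²) = √(5408²−1787²) = 5104.2 m/s; delay term = 2·57.7·5104.2/(1787·5408) = 0.06095 s.
t = 76.5/5408 + 0.06095 = 0.07510 s.

75.1 ms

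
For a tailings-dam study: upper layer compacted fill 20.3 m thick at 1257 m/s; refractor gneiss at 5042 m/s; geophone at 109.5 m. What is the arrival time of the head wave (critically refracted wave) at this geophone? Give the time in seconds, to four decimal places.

θ_c = arcsin(V₁/V₂) = arcsin(1257/5042) = 14.44°, cos θ_c = 0.9684.
Intercept time tᵢ = 2h cos θ_c / V₁ = 2·20.3·0.9684/1257 = 0.03128 s.
t = x/V₂ + tᵢ = 109.5/5042 + 0.03128 = 0.05300 s.

0.0530 s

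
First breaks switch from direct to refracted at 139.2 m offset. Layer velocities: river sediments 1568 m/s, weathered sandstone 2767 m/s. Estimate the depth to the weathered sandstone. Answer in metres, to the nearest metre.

x_cross = 2h·√((V₂+V₁)/(V₂−V₁)) → h = x_cross / (2·√((V₂+V₁)/(V₂−V₁))).
√((V₂+V₁)/(V₂−V₁)) = √((2767+1568)/(2767−1568)) = 1.9015.
h = 139.2 / (2·1.9015) = 36.60 m.

37 m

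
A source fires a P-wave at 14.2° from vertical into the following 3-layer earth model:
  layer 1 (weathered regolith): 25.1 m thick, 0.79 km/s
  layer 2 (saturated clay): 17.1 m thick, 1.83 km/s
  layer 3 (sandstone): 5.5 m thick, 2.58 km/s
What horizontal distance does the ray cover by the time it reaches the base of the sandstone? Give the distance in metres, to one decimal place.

Apply Snell's law at each interface; in layer i the horizontal offset is hᵢ·tan θᵢ.
Layer 1: θ = 14.20°; offset = 25.1·tan 14.20° = 6.351 m.
Layer 2: sin θ = 1.83·sin 14.2°/0.79 = 0.5682, θ = 34.63°; offset = 17.1·tan 34.63° = 11.809 m.
Layer 3: sin θ = 2.58·sin 14.2°/0.79 = 0.8011, θ = 53.24°; offset = 5.5·tan 53.24° = 7.362 m.
Summing the layer offsets gives 25.522 m.

25.5 m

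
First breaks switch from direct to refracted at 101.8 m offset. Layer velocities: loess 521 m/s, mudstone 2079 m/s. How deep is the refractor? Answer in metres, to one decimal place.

39.4 m

x_cross = 2h·√((V₂+V₁)/(V₂−V₁)) → h = x_cross / (2·√((V₂+V₁)/(V₂−V₁))).
√((V₂+V₁)/(V₂−V₁)) = √((2079+521)/(2079−521)) = 1.2918.
h = 101.8 / (2·1.2918) = 39.40 m.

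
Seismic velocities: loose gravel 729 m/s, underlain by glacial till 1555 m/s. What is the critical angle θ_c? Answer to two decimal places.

27.96°

Critical incidence: sin θ_c = V₁/V₂ = 729/1555 = 0.4688.
θ_c = arcsin 0.4688 = 27.96°.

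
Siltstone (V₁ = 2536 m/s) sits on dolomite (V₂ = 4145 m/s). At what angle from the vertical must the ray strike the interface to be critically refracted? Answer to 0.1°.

37.7°

At critical incidence the refracted ray runs along the interface (θ₂ = 90°), so sin θ_c = V₁/V₂.
θ_c = arcsin(2536/4145) = arcsin 0.6118 = 37.72°.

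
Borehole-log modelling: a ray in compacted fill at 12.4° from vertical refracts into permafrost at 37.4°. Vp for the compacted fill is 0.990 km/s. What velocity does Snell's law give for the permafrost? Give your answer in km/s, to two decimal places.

sin 12.4° = 0.2147; sin 37.4° = 0.6074.
V₂ = V₁·(sin θ₂/sin θ₁) = 0.990·(0.6074/0.2147) = 2.80 km/s.

2.80 km/s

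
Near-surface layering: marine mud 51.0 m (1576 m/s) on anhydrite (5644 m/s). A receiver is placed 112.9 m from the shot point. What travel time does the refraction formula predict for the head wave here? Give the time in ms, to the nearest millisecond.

82 ms

θ_c = arcsin(V₁/V₂) = arcsin(1576/5644) = 16.21°, cos θ_c = 0.9602.
Intercept time tᵢ = 2h cos θ_c / V₁ = 2·51.0·0.9602/1576 = 0.06215 s.
t = x/V₂ + tᵢ = 112.9/5644 + 0.06215 = 0.08215 s.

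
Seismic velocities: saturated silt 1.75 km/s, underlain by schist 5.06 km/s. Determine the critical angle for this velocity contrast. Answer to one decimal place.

At critical incidence the refracted ray runs along the interface (θ₂ = 90°), so sin θ_c = V₁/V₂.
θ_c = arcsin(1.75/5.06) = arcsin 0.3458 = 20.23°.

20.2°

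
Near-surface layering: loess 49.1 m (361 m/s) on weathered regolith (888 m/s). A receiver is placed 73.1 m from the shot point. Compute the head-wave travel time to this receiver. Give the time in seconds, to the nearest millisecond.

0.331 s

t = x/V₂ + 2h·√(V₂²−V₁²)/(V₁V₂).
√(V₂²−V₁²) = √(888²−361²) = 811.3 m/s; delay term = 2·49.1·811.3/(361·888) = 0.24853 s.
t = 73.1/888 + 0.24853 = 0.33085 s.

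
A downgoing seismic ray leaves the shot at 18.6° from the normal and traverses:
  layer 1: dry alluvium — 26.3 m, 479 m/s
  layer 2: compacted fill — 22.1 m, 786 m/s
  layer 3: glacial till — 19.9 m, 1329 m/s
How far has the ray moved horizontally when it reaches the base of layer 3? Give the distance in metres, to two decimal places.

Ray parameter p = sin 18.6° / 479 m/s = 6.6589e-04 s/m.
Layer 1: θ = 18.60°; offset = 26.3·tan 18.60° = 8.8509 m.
Layer 2: sin θ = p·786 = 0.5234 → θ = 31.56°; offset = 22.1·tan 31.56° = 13.5746 m.
Layer 3: sin θ = p·1329 = 0.8850 → θ = 62.25°; offset = 19.9·tan 62.25° = 37.8187 m.
Σ offsets = 60.2442 m.

60.24 m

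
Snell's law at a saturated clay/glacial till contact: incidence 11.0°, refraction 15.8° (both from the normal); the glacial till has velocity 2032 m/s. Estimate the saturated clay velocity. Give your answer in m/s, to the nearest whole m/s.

1424 m/s

Snell's law: sin 11.0°/V₁ = sin 15.8°/V₂.
V₁ = V₂·sin 11.0°/sin 15.8° = 2032 × 0.7008 = 1423.99 m/s.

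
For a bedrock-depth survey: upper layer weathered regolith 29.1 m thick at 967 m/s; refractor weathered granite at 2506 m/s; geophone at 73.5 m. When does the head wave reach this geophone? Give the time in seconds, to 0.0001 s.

t = x/V₂ + 2h·√(V₂²−V₁²)/(V₁V₂).
√(V₂²−V₁²) = √(2506²−967²) = 2311.9 m/s; delay term = 2·29.1·2311.9/(967·2506) = 0.05552 s.
t = 73.5/2506 + 0.05552 = 0.08485 s.

0.0849 s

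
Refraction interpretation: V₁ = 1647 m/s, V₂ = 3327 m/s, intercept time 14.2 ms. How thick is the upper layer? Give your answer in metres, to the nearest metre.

13 m

h = tᵢ·V₁·V₂ / (2·√(V₂²−V₁²)).
√(V₂²−V₁²) = √(3327² − 1647²) = 2890.7 m/s.
h = 0.0142 s × 1647 × 3327 / (2 × 2890.7) = 13.46 m.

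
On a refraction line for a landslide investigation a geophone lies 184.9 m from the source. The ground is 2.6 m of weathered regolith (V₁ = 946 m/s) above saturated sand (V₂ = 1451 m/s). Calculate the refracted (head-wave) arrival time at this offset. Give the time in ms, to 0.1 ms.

131.6 ms

t = x/V₂ + 2h·√(V₂²−V₁²)/(V₁V₂).
√(V₂²−V₁²) = √(1451²−946²) = 1100.2 m/s; delay term = 2·2.6·1100.2/(946·1451) = 0.00417 s.
t = 184.9/1451 + 0.00417 = 0.13160 s.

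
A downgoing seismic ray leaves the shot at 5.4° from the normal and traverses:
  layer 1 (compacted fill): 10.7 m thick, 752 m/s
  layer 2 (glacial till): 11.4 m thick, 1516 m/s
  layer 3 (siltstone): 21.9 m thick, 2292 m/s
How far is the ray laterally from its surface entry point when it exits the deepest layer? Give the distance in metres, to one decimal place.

Ray parameter p = sin 5.4° / 752 m/s = 1.2514e-04 s/m.
Layer 1: θ = 5.40°; offset = 10.7·tan 5.40° = 1.011 m.
Layer 2: sin θ = p·1516 = 0.1897 → θ = 10.94°; offset = 11.4·tan 10.94° = 2.203 m.
Layer 3: sin θ = p·2292 = 0.2868 → θ = 16.67°; offset = 21.9·tan 16.67° = 6.557 m.
Summing the layer offsets gives 9.771 m.

9.8 m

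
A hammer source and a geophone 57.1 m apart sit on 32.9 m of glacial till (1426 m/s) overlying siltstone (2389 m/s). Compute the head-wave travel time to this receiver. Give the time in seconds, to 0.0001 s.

θ_c = arcsin(V₁/V₂) = arcsin(1426/2389) = 36.65°, cos θ_c = 0.8023.
Intercept time tᵢ = 2h cos θ_c / V₁ = 2·32.9·0.8023/1426 = 0.03702 s.
t = x/V₂ + tᵢ = 57.1/2389 + 0.03702 = 0.06092 s.

0.0609 s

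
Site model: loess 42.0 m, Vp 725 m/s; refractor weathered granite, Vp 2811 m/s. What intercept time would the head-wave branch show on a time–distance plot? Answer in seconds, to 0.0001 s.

tᵢ = 2h·√(V₂²−V₁²)/(V₁V₂).
√(V₂²−V₁²) = √(2811²−725²) = 2715.9 m/s.
tᵢ = 2·42.0·2715.9/(725·2811) = 0.11194 s.

0.1119 s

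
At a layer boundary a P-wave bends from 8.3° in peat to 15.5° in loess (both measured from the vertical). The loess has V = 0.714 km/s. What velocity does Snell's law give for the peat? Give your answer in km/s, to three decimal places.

sin 8.3° = 0.1444; sin 15.5° = 0.2672.
V₁ = V₂·(sin θ₁/sin θ₂) = 0.714·(0.1444/0.2672) = 0.386 km/s.

0.386 km/s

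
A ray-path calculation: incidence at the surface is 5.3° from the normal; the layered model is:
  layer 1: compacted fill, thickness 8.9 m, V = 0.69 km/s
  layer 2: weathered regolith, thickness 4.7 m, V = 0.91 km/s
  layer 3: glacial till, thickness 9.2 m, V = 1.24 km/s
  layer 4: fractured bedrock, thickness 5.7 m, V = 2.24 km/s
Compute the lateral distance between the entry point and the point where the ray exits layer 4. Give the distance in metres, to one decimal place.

4.7 m

Apply Snell's law at each interface; in layer i the horizontal offset is hᵢ·tan θᵢ.
Layer 1: θ = 5.30°; offset = 8.9·tan 5.30° = 0.826 m.
Layer 2: sin θ = 0.91·sin 5.3°/0.69 = 0.1218, θ = 7.00°; offset = 4.7·tan 7.00° = 0.577 m.
Layer 3: sin θ = 1.24·sin 5.3°/0.69 = 0.1660, θ = 9.56°; offset = 9.2·tan 9.56° = 1.549 m.
Layer 4: sin θ = 2.24·sin 5.3°/0.69 = 0.2999, θ = 17.45°; offset = 5.7·tan 17.45° = 1.792 m.
Summing the layer offsets gives 4.743 m.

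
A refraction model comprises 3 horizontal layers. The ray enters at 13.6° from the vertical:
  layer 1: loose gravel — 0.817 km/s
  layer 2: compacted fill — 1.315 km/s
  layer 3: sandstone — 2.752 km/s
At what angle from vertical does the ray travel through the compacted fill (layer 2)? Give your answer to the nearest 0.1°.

Ray parameter p = sin 13.6° / 0.817 = 2.8781e-01 s/km.
sin θ_2 = p·V_2 = 2.8781e-01 × 1.315 = 0.3785.
θ_2 = arcsin 0.3785 = 22.24°.

22.2°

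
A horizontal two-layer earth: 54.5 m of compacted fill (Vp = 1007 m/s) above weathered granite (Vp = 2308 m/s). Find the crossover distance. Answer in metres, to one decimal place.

x_cross = 2h·√((V₂+V₁)/(V₂−V₁)).
(V₂+V₁)/(V₂−V₁) = (2308+1007)/(2308−1007) = 2.5480; √ = 1.5963.
x_cross = 2·54.5·1.5963 = 173.99 m.

174.0 m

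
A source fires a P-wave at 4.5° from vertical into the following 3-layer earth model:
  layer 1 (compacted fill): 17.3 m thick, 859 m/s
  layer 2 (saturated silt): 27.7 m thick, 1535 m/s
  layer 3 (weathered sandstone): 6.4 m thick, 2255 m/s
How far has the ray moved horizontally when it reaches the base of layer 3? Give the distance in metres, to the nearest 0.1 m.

Apply Snell's law at each interface; in layer i the horizontal offset is hᵢ·tan θᵢ.
Layer 1: θ = 4.50°; offset = 17.3·tan 4.50° = 1.362 m.
Layer 2: sin θ = 1535·sin 4.5°/859 = 0.1402, θ = 8.06°; offset = 27.7·tan 8.06° = 3.922 m.
Layer 3: sin θ = 2255·sin 4.5°/859 = 0.2060, θ = 11.89°; offset = 6.4·tan 11.89° = 1.347 m.
Total horizontal offset = 6.631 m.

6.6 m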